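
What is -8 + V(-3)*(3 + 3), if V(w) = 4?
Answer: 16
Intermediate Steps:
-8 + V(-3)*(3 + 3) = -8 + 4*(3 + 3) = -8 + 4*6 = -8 + 24 = 16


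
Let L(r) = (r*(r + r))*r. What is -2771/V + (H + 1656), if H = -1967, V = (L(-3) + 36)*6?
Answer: -30817/108 ≈ -285.34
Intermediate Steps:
L(r) = 2*r³ (L(r) = (r*(2*r))*r = (2*r²)*r = 2*r³)
V = -108 (V = (2*(-3)³ + 36)*6 = (2*(-27) + 36)*6 = (-54 + 36)*6 = -18*6 = -108)
-2771/V + (H + 1656) = -2771/(-108) + (-1967 + 1656) = -2771*(-1/108) - 311 = 2771/108 - 311 = -30817/108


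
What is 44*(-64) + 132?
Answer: -2684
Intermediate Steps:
44*(-64) + 132 = -2816 + 132 = -2684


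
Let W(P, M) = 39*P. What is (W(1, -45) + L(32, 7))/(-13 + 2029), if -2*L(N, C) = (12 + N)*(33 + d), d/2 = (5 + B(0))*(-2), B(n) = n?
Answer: -247/2016 ≈ -0.12252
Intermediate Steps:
d = -20 (d = 2*((5 + 0)*(-2)) = 2*(5*(-2)) = 2*(-10) = -20)
L(N, C) = -78 - 13*N/2 (L(N, C) = -(12 + N)*(33 - 20)/2 = -(12 + N)*13/2 = -(156 + 13*N)/2 = -78 - 13*N/2)
(W(1, -45) + L(32, 7))/(-13 + 2029) = (39*1 + (-78 - 13/2*32))/(-13 + 2029) = (39 + (-78 - 208))/2016 = (39 - 286)*(1/2016) = -247*1/2016 = -247/2016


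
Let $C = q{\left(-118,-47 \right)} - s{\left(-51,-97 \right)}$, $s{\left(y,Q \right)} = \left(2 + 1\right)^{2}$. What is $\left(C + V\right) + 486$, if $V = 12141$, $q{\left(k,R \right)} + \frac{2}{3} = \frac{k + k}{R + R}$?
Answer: $\frac{1779398}{141} \approx 12620.0$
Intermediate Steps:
$q{\left(k,R \right)} = - \frac{2}{3} + \frac{k}{R}$ ($q{\left(k,R \right)} = - \frac{2}{3} + \frac{k + k}{R + R} = - \frac{2}{3} + \frac{2 k}{2 R} = - \frac{2}{3} + 2 k \frac{1}{2 R} = - \frac{2}{3} + \frac{k}{R}$)
$s{\left(y,Q \right)} = 9$ ($s{\left(y,Q \right)} = 3^{2} = 9$)
$C = - \frac{1009}{141}$ ($C = \left(- \frac{2}{3} - \frac{118}{-47}\right) - 9 = \left(- \frac{2}{3} - - \frac{118}{47}\right) - 9 = \left(- \frac{2}{3} + \frac{118}{47}\right) - 9 = \frac{260}{141} - 9 = - \frac{1009}{141} \approx -7.156$)
$\left(C + V\right) + 486 = \left(- \frac{1009}{141} + 12141\right) + 486 = \frac{1710872}{141} + 486 = \frac{1779398}{141}$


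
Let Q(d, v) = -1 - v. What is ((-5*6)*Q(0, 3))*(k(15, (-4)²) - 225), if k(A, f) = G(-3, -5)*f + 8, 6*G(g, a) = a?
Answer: -27640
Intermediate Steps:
G(g, a) = a/6
k(A, f) = 8 - 5*f/6 (k(A, f) = ((⅙)*(-5))*f + 8 = -5*f/6 + 8 = 8 - 5*f/6)
((-5*6)*Q(0, 3))*(k(15, (-4)²) - 225) = ((-5*6)*(-1 - 1*3))*((8 - ⅚*(-4)²) - 225) = (-30*(-1 - 3))*((8 - ⅚*16) - 225) = (-30*(-4))*((8 - 40/3) - 225) = 120*(-16/3 - 225) = 120*(-691/3) = -27640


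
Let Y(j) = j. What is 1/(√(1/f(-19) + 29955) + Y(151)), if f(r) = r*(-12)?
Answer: -34428/1631113 + 2*√389295237/1631113 ≈ 0.0030857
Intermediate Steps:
f(r) = -12*r
1/(√(1/f(-19) + 29955) + Y(151)) = 1/(√(1/(-12*(-19)) + 29955) + 151) = 1/(√(1/228 + 29955) + 151) = 1/(√(6829741/228) + 151) = 1/(√389295237/114 + 151) = 1/(151 + √389295237/114)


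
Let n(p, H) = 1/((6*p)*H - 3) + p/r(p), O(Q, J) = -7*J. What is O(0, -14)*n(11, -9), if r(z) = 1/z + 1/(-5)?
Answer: -5899453/597 ≈ -9881.8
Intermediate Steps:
r(z) = -⅕ + 1/z (r(z) = 1/z + 1*(-⅕) = 1/z - ⅕ = -⅕ + 1/z)
n(p, H) = 1/(-3 + 6*H*p) + 5*p²/(5 - p) (n(p, H) = 1/((6*p)*H - 3) + p/(((5 - p)/(5*p))) = 1/(6*H*p - 3) + p*(5*p/(5 - p)) = 1/(-3 + 6*H*p) + 5*p²/(5 - p))
O(0, -14)*n(11, -9) = (-7*(-14))*((-5 + 11 + 15*11²*(1 - 2*(-9)*11))/(3*(-1 + 2*(-9)*11)*(-5 + 11))) = 98*((⅓)*(-5 + 11 + 15*121*(1 + 198))/(-1 - 198*6)) = 98*((⅓)*(⅙)*(-5 + 11 + 15*121*199)/(-199)) = 98*((⅓)*(-1/199)*(⅙)*(-5 + 11 + 361185)) = 98*((⅓)*(-1/199)*(⅙)*361191) = 98*(-120397/1194) = -5899453/597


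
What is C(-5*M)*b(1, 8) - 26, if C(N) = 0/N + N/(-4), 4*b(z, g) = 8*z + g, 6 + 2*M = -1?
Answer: -87/2 ≈ -43.500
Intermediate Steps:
M = -7/2 (M = -3 + (½)*(-1) = -3 - ½ = -7/2 ≈ -3.5000)
b(z, g) = 2*z + g/4 (b(z, g) = (8*z + g)/4 = (g + 8*z)/4 = 2*z + g/4)
C(N) = -N/4 (C(N) = 0 + N*(-¼) = 0 - N/4 = -N/4)
C(-5*M)*b(1, 8) - 26 = (-(-5)*(-7)/(4*2))*(2*1 + (¼)*8) - 26 = (-¼*35/2)*(2 + 2) - 26 = -35/8*4 - 26 = -35/2 - 26 = -87/2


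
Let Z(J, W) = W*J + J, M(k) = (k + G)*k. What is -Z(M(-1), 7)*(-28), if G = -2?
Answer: 672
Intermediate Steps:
M(k) = k*(-2 + k) (M(k) = (k - 2)*k = (-2 + k)*k = k*(-2 + k))
Z(J, W) = J + J*W (Z(J, W) = J*W + J = J + J*W)
-Z(M(-1), 7)*(-28) = -(-(-2 - 1))*(1 + 7)*(-28) = -(-1*(-3))*8*(-28) = -3*8*(-28) = -1*24*(-28) = -24*(-28) = 672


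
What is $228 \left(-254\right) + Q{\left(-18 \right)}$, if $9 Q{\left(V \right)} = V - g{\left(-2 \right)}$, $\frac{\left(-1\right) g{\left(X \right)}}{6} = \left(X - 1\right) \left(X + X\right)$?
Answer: $-57906$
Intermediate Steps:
$g{\left(X \right)} = - 12 X \left(-1 + X\right)$ ($g{\left(X \right)} = - 6 \left(X - 1\right) \left(X + X\right) = - 6 \left(-1 + X\right) 2 X = - 6 \cdot 2 X \left(-1 + X\right) = - 12 X \left(-1 + X\right)$)
$Q{\left(V \right)} = 8 + \frac{V}{9}$ ($Q{\left(V \right)} = \frac{V - 12 \left(-2\right) \left(1 - -2\right)}{9} = \frac{V - 12 \left(-2\right) \left(1 + 2\right)}{9} = \frac{V - 12 \left(-2\right) 3}{9} = \frac{V - -72}{9} = \frac{V + 72}{9} = \frac{72 + V}{9} = 8 + \frac{V}{9}$)
$228 \left(-254\right) + Q{\left(-18 \right)} = 228 \left(-254\right) + \left(8 + \frac{1}{9} \left(-18\right)\right) = -57912 + \left(8 - 2\right) = -57912 + 6 = -57906$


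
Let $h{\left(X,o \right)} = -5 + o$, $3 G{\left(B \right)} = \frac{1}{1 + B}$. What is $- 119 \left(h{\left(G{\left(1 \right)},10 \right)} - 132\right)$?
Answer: $15113$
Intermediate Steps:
$G{\left(B \right)} = \frac{1}{3 \left(1 + B\right)}$
$- 119 \left(h{\left(G{\left(1 \right)},10 \right)} - 132\right) = - 119 \left(\left(-5 + 10\right) - 132\right) = - 119 \left(5 - 132\right) = \left(-119\right) \left(-127\right) = 15113$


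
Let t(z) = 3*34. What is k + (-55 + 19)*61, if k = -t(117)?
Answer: -2298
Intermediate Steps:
t(z) = 102
k = -102 (k = -1*102 = -102)
k + (-55 + 19)*61 = -102 + (-55 + 19)*61 = -102 - 36*61 = -102 - 2196 = -2298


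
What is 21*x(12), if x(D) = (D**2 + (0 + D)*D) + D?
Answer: 6300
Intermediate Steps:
x(D) = D + 2*D**2 (x(D) = (D**2 + D*D) + D = (D**2 + D**2) + D = 2*D**2 + D = D + 2*D**2)
21*x(12) = 21*(12*(1 + 2*12)) = 21*(12*(1 + 24)) = 21*(12*25) = 21*300 = 6300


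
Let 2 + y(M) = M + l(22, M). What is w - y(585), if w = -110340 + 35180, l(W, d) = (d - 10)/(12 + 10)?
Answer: -1666921/22 ≈ -75769.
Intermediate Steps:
l(W, d) = -5/11 + d/22 (l(W, d) = (-10 + d)/22 = (-10 + d)*(1/22) = -5/11 + d/22)
w = -75160
y(M) = -27/11 + 23*M/22 (y(M) = -2 + (M + (-5/11 + M/22)) = -2 + (-5/11 + 23*M/22) = -27/11 + 23*M/22)
w - y(585) = -75160 - (-27/11 + (23/22)*585) = -75160 - (-27/11 + 13455/22) = -75160 - 1*13401/22 = -75160 - 13401/22 = -1666921/22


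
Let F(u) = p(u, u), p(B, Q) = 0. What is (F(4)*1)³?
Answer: 0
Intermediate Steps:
F(u) = 0
(F(4)*1)³ = (0*1)³ = 0³ = 0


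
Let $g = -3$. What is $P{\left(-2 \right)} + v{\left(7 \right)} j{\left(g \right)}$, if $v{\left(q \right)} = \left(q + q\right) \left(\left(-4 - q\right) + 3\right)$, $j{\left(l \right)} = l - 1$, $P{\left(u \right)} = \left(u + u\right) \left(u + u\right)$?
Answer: $464$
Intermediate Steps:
$P{\left(u \right)} = 4 u^{2}$ ($P{\left(u \right)} = 2 u 2 u = 4 u^{2}$)
$j{\left(l \right)} = -1 + l$
$v{\left(q \right)} = 2 q \left(-1 - q\right)$
$P{\left(-2 \right)} + v{\left(7 \right)} j{\left(g \right)} = 4 \left(-2\right)^{2} + \left(-2\right) 7 \left(1 + 7\right) \left(-1 - 3\right) = 4 \cdot 4 + \left(-2\right) 7 \cdot 8 \left(-4\right) = 16 - -448 = 16 + 448 = 464$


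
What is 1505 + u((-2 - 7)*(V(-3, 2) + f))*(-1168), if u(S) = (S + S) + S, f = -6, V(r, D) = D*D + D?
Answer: 1505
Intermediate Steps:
V(r, D) = D + D**2 (V(r, D) = D**2 + D = D + D**2)
u(S) = 3*S (u(S) = 2*S + S = 3*S)
1505 + u((-2 - 7)*(V(-3, 2) + f))*(-1168) = 1505 + (3*((-2 - 7)*(2*(1 + 2) - 6)))*(-1168) = 1505 + (3*(-9*(2*3 - 6)))*(-1168) = 1505 + (3*(-9*(6 - 6)))*(-1168) = 1505 + (3*(-9*0))*(-1168) = 1505 + (3*0)*(-1168) = 1505 + 0*(-1168) = 1505 + 0 = 1505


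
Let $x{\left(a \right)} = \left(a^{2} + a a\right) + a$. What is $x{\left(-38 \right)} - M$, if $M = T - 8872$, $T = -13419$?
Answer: $25141$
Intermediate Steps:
$M = -22291$ ($M = -13419 - 8872 = -22291$)
$x{\left(a \right)} = a + 2 a^{2}$ ($x{\left(a \right)} = \left(a^{2} + a^{2}\right) + a = 2 a^{2} + a = a + 2 a^{2}$)
$x{\left(-38 \right)} - M = - 38 \left(1 + 2 \left(-38\right)\right) - -22291 = - 38 \left(1 - 76\right) + 22291 = \left(-38\right) \left(-75\right) + 22291 = 2850 + 22291 = 25141$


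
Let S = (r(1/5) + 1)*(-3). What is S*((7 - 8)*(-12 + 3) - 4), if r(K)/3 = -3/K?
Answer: 660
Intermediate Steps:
r(K) = -9/K (r(K) = 3*(-3/K) = -9/K)
S = 132 (S = (-9/(1/5) + 1)*(-3) = (-9/⅕ + 1)*(-3) = (-9*5 + 1)*(-3) = (-45 + 1)*(-3) = -44*(-3) = 132)
S*((7 - 8)*(-12 + 3) - 4) = 132*((7 - 8)*(-12 + 3) - 4) = 132*(-1*(-9) - 4) = 132*(9 - 4) = 132*5 = 660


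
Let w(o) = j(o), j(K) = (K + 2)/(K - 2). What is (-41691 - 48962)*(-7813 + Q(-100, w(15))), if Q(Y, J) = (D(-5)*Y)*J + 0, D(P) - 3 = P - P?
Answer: 9669864857/13 ≈ 7.4384e+8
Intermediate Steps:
D(P) = 3 (D(P) = 3 + (P - P) = 3 + 0 = 3)
j(K) = (2 + K)/(-2 + K)
w(o) = (2 + o)/(-2 + o)
Q(Y, J) = 3*J*Y (Q(Y, J) = (3*Y)*J + 0 = 3*J*Y + 0 = 3*J*Y)
(-41691 - 48962)*(-7813 + Q(-100, w(15))) = (-41691 - 48962)*(-7813 + 3*((2 + 15)/(-2 + 15))*(-100)) = -90653*(-7813 + 3*(17/13)*(-100)) = -90653*(-7813 - 5100/13) = -90653*(-106669/13) = 9669864857/13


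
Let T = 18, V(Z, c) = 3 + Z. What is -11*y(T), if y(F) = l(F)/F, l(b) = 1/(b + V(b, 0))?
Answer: -11/702 ≈ -0.015670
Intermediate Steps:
l(b) = 1/(3 + 2*b) (l(b) = 1/(b + (3 + b)) = 1/(3 + 2*b))
y(F) = 1/(F*(3 + 2*F)) (y(F) = 1/((3 + 2*F)*F) = 1/(F*(3 + 2*F)))
-11*y(T) = -11/(18*(3 + 2*18)) = -11/(18*(3 + 36)) = -11/(18*39) = -11*1/702 = -11/702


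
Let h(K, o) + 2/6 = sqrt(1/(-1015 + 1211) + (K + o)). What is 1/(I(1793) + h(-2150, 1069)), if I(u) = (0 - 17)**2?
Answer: 509208/148898251 - 3150*I*sqrt(339)/148898251 ≈ 0.0034198 - 0.00038951*I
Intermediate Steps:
I(u) = 289 (I(u) = (-17)**2 = 289)
h(K, o) = -1/3 + sqrt(1/196 + K + o) (h(K, o) = -1/3 + sqrt(1/(-1015 + 1211) + (K + o)) = -1/3 + sqrt(1/196 + (K + o)) = -1/3 + sqrt(1/196 + K + o))
1/(I(1793) + h(-2150, 1069)) = 1/(289 + (-1/3 + sqrt(1 + 196*(-2150) + 196*1069)/14)) = 1/(289 + (-1/3 + sqrt(1 - 421400 + 209524)/14)) = 1/(289 + (-1/3 + sqrt(-211875)/14)) = 1/(289 + (-1/3 + (25*I*sqrt(339))/14)) = 1/(289 + (-1/3 + 25*I*sqrt(339)/14)) = 1/(866/3 + 25*I*sqrt(339)/14)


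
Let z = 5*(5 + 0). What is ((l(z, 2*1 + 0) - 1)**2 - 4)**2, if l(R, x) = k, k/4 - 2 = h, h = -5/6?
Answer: 7225/81 ≈ 89.198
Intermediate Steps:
z = 25 (z = 5*5 = 25)
h = -5/6 (h = -5*1/6 = -5/6 ≈ -0.83333)
k = 14/3 (k = 8 + 4*(-5/6) = 8 - 10/3 = 14/3 ≈ 4.6667)
l(R, x) = 14/3
((l(z, 2*1 + 0) - 1)**2 - 4)**2 = ((14/3 - 1)**2 - 4)**2 = ((11/3)**2 - 4)**2 = (121/9 - 4)**2 = (85/9)**2 = 7225/81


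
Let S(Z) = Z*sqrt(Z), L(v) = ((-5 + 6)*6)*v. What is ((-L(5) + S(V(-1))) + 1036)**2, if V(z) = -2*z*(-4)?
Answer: 1011524 - 32192*I*sqrt(2) ≈ 1.0115e+6 - 45526.0*I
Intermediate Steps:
V(z) = 8*z
L(v) = 6*v (L(v) = (1*6)*v = 6*v)
S(Z) = Z**(3/2)
((-L(5) + S(V(-1))) + 1036)**2 = ((-6*5 + (8*(-1))**(3/2)) + 1036)**2 = ((-1*30 + (-8)**(3/2)) + 1036)**2 = ((-30 - 16*I*sqrt(2)) + 1036)**2 = (1006 - 16*I*sqrt(2))**2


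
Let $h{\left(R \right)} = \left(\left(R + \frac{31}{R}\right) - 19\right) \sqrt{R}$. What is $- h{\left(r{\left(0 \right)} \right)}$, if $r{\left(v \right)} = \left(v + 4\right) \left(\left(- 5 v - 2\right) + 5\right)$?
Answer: $\frac{53 \sqrt{3}}{6} \approx 15.3$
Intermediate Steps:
$r{\left(v \right)} = \left(3 - 5 v\right) \left(4 + v\right)$ ($r{\left(v \right)} = \left(4 + v\right) \left(\left(-2 - 5 v\right) + 5\right) = \left(4 + v\right) \left(3 - 5 v\right) = \left(3 - 5 v\right) \left(4 + v\right)$)
$h{\left(R \right)} = \sqrt{R} \left(-19 + R + \frac{31}{R}\right)$ ($h{\left(R \right)} = \left(-19 + R + \frac{31}{R}\right) \sqrt{R} = \sqrt{R} \left(-19 + R + \frac{31}{R}\right)$)
$- h{\left(r{\left(0 \right)} \right)} = - \frac{31 + \left(12 - 0 - 5 \cdot 0^{2}\right) \left(-19 - \left(-12 + 5 \cdot 0^{2}\right)\right)}{\sqrt{12 - 0 - 5 \cdot 0^{2}}} = - \frac{31 + \left(12 + 0 - 0\right) \left(-19 + \left(12 + 0 - 0\right)\right)}{\sqrt{12 + 0 - 0}} = - \frac{31 + \left(12 + 0 + 0\right) \left(-19 + \left(12 + 0 + 0\right)\right)}{\sqrt{12 + 0 + 0}} = - \frac{31 + 12 \left(-19 + 12\right)}{2 \sqrt{3}} = - \frac{\sqrt{3}}{6} \left(31 + 12 \left(-7\right)\right) = - \frac{\sqrt{3}}{6} \left(31 - 84\right) = - \frac{\sqrt{3}}{6} \left(-53\right) = - \frac{\left(-53\right) \sqrt{3}}{6} = \frac{53 \sqrt{3}}{6}$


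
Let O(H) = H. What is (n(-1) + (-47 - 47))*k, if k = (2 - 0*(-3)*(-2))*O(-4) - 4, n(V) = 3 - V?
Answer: 1080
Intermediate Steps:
k = -12 (k = (2 - 0*(-3)*(-2))*(-4) - 4 = (2 - 0*(-2))*(-4) - 4 = (2 - 1*0)*(-4) - 4 = (2 + 0)*(-4) - 4 = 2*(-4) - 4 = -8 - 4 = -12)
(n(-1) + (-47 - 47))*k = ((3 - 1*(-1)) + (-47 - 47))*(-12) = ((3 + 1) - 94)*(-12) = (4 - 94)*(-12) = -90*(-12) = 1080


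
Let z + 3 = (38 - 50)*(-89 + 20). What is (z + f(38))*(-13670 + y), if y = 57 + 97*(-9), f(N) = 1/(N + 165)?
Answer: -2426057336/203 ≈ -1.1951e+7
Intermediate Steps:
z = 825 (z = -3 + (38 - 50)*(-89 + 20) = -3 - 12*(-69) = -3 + 828 = 825)
f(N) = 1/(165 + N)
y = -816 (y = 57 - 873 = -816)
(z + f(38))*(-13670 + y) = (825 + 1/(165 + 38))*(-13670 - 816) = (825 + 1/203)*(-14486) = (167476/203)*(-14486) = -2426057336/203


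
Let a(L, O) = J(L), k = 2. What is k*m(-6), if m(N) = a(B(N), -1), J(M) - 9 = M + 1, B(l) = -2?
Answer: 16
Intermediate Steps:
J(M) = 10 + M (J(M) = 9 + (M + 1) = 9 + (1 + M) = 10 + M)
a(L, O) = 10 + L
m(N) = 8 (m(N) = 10 - 2 = 8)
k*m(-6) = 2*8 = 16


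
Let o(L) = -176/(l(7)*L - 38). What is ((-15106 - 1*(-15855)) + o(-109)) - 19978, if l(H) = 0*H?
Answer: -365263/19 ≈ -19224.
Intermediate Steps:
l(H) = 0
o(L) = 88/19 (o(L) = -176/(0*L - 38) = -176/(0 - 38) = -176/(-38) = -176*(-1/38) = 88/19)
((-15106 - 1*(-15855)) + o(-109)) - 19978 = ((-15106 - 1*(-15855)) + 88/19) - 19978 = ((-15106 + 15855) + 88/19) - 19978 = (749 + 88/19) - 19978 = 14319/19 - 19978 = -365263/19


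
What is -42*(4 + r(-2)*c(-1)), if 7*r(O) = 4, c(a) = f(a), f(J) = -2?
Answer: -120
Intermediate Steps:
c(a) = -2
r(O) = 4/7 (r(O) = (1/7)*4 = 4/7)
-42*(4 + r(-2)*c(-1)) = -42*(4 + (4/7)*(-2)) = -42*(4 - 8/7) = -42*20/7 = -120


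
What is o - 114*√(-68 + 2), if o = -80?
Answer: -80 - 114*I*√66 ≈ -80.0 - 926.14*I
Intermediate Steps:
o - 114*√(-68 + 2) = -80 - 114*√(-68 + 2) = -80 - 114*I*√66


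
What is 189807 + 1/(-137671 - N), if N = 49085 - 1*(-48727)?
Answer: 44696321780/235483 ≈ 1.8981e+5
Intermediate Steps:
N = 97812 (N = 49085 + 48727 = 97812)
189807 + 1/(-137671 - N) = 189807 + 1/(-137671 - 1*97812) = 189807 + 1/(-137671 - 97812) = 189807 + 1/(-235483) = 189807 - 1/235483 = 44696321780/235483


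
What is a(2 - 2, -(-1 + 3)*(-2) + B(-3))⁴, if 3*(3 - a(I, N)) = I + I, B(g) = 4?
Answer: 81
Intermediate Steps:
a(I, N) = 3 - 2*I/3 (a(I, N) = 3 - (I + I)/3 = 3 - 2*I/3)
a(2 - 2, -(-1 + 3)*(-2) + B(-3))⁴ = (3 - 2*(2 - 2)/3)⁴ = (3 - ⅔*0)⁴ = (3 + 0)⁴ = 3⁴ = 81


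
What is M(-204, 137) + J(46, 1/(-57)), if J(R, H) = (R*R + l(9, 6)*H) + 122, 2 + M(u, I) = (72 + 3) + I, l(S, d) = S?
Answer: 46509/19 ≈ 2447.8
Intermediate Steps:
M(u, I) = 73 + I (M(u, I) = -2 + ((72 + 3) + I) = -2 + (75 + I) = 73 + I)
J(R, H) = 122 + R**2 + 9*H (J(R, H) = (R*R + 9*H) + 122 = (R**2 + 9*H) + 122 = 122 + R**2 + 9*H)
M(-204, 137) + J(46, 1/(-57)) = (73 + 137) + (122 + 46**2 + 9/(-57)) = 210 + (122 + 2116 + 9*(-1/57)) = 210 + (122 + 2116 - 3/19) = 210 + 42519/19 = 46509/19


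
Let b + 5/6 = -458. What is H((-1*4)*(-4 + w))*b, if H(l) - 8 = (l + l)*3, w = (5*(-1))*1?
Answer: -308336/3 ≈ -1.0278e+5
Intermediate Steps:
w = -5 (w = -5*1 = -5)
H(l) = 8 + 6*l (H(l) = 8 + (l + l)*3 = 8 + (2*l)*3 = 8 + 6*l)
b = -2753/6 (b = -5/6 - 458 = -2753/6 ≈ -458.83)
H((-1*4)*(-4 + w))*b = (8 + 6*((-1*4)*(-4 - 5)))*(-2753/6) = (8 + 6*(-4*(-9)))*(-2753/6) = (8 + 6*36)*(-2753/6) = (8 + 216)*(-2753/6) = 224*(-2753/6) = -308336/3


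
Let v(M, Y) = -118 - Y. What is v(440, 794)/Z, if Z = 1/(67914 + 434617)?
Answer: -458308272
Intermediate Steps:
Z = 1/502531 ≈ 1.9899e-6
v(440, 794)/Z = (-118 - 1*794)/(1/502531) = (-118 - 794)*502531 = -912*502531 = -458308272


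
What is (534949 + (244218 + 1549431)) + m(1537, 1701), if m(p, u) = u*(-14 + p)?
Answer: 4919221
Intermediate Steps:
(534949 + (244218 + 1549431)) + m(1537, 1701) = (534949 + (244218 + 1549431)) + 1701*(-14 + 1537) = (534949 + 1793649) + 1701*1523 = 2328598 + 2590623 = 4919221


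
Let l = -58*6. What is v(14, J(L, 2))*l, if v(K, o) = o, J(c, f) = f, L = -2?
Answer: -696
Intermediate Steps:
l = -348
v(14, J(L, 2))*l = 2*(-348) = -696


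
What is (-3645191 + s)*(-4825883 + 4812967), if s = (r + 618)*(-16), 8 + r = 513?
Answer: 47313361644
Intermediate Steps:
r = 505 (r = -8 + 513 = 505)
s = -17968 (s = (505 + 618)*(-16) = 1123*(-16) = -17968)
(-3645191 + s)*(-4825883 + 4812967) = (-3645191 - 17968)*(-4825883 + 4812967) = -3663159*(-12916) = 47313361644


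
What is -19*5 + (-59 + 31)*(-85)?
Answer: 2285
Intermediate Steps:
-19*5 + (-59 + 31)*(-85) = -95 - 28*(-85) = -95 + 2380 = 2285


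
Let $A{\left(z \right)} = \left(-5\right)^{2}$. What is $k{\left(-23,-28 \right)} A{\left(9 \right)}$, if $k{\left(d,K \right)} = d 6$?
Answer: $-3450$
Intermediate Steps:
$k{\left(d,K \right)} = 6 d$
$A{\left(z \right)} = 25$
$k{\left(-23,-28 \right)} A{\left(9 \right)} = 6 \left(-23\right) 25 = \left(-138\right) 25 = -3450$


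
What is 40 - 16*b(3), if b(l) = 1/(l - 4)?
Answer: 56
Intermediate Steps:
b(l) = 1/(-4 + l)
40 - 16*b(3) = 40 - 16/(-4 + 3) = 40 - 16/(-1) = 40 - 16*(-1) = 40 + 16 = 56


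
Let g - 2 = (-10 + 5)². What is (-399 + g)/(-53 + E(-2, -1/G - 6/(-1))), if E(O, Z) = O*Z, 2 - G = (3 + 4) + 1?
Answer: 279/49 ≈ 5.6939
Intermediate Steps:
G = -6 (G = 2 - ((3 + 4) + 1) = 2 - (7 + 1) = 2 - 1*8 = 2 - 8 = -6)
g = 27 (g = 2 + (-10 + 5)² = 2 + (-5)² = 2 + 25 = 27)
(-399 + g)/(-53 + E(-2, -1/G - 6/(-1))) = (-399 + 27)/(-53 - 2*(-1/(-6) - 6/(-1))) = -372/(-53 - 2*(-1*(-⅙) - 6*(-1))) = -372/(-53 - 2*(⅙ + 6)) = -372/(-53 - 2*37/6) = -372/(-53 - 37/3) = -372/(-196/3) = -372*(-3/196) = 279/49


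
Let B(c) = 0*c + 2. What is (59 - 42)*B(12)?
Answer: 34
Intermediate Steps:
B(c) = 2 (B(c) = 0 + 2 = 2)
(59 - 42)*B(12) = (59 - 42)*2 = 17*2 = 34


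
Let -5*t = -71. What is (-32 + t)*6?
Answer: -534/5 ≈ -106.80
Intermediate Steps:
t = 71/5 (t = -⅕*(-71) = 71/5 ≈ 14.200)
(-32 + t)*6 = (-32 + 71/5)*6 = -89/5*6 = -534/5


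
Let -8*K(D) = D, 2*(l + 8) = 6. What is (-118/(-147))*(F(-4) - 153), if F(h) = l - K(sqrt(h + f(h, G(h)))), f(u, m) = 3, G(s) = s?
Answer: -18644/147 + 59*I/588 ≈ -126.83 + 0.10034*I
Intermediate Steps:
l = -5 (l = -8 + (1/2)*6 = -8 + 3 = -5)
K(D) = -D/8
F(h) = -5 + sqrt(3 + h)/8 (F(h) = -5 - (-1)*sqrt(h + 3)/8 = -5 - (-1)*sqrt(3 + h)/8 = -5 + sqrt(3 + h)/8)
(-118/(-147))*(F(-4) - 153) = (-118/(-147))*((-5 + sqrt(3 - 4)/8) - 153) = (-118*(-1/147))*((-5 + sqrt(-1)/8) - 153) = 118*((-5 + I/8) - 153)/147 = 118*(-158 + I/8)/147 = -18644/147 + 59*I/588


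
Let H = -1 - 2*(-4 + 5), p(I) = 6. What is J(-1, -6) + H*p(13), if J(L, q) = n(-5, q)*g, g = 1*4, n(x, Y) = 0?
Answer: -18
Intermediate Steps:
g = 4
J(L, q) = 0 (J(L, q) = 0*4 = 0)
H = -3 (H = -1 - 2*1 = -1 - 2 = -3)
J(-1, -6) + H*p(13) = 0 - 3*6 = 0 - 18 = -18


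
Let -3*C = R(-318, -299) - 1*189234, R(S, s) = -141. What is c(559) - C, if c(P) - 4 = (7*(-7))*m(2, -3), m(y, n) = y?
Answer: -63219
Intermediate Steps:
c(P) = -94 (c(P) = 4 + (7*(-7))*2 = 4 - 49*2 = 4 - 98 = -94)
C = 63125 (C = -(-141 - 1*189234)/3 = -(-141 - 189234)/3 = -⅓*(-189375) = 63125)
c(559) - C = -94 - 1*63125 = -94 - 63125 = -63219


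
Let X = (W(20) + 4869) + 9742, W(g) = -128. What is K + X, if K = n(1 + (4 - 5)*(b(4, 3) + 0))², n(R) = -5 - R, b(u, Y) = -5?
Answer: 14604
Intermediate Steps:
K = 121 (K = (-5 - (1 + (4 - 5)*(-5 + 0)))² = (-5 - (1 - 1*(-5)))² = (-5 - (1 + 5))² = (-5 - 1*6)² = (-5 - 6)² = (-11)² = 121)
X = 14483 (X = (-128 + 4869) + 9742 = 4741 + 9742 = 14483)
K + X = 121 + 14483 = 14604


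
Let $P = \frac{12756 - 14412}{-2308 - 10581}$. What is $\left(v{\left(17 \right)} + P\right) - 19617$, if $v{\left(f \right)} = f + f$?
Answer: $- \frac{252403631}{12889} \approx -19583.0$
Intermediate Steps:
$v{\left(f \right)} = 2 f$
$P = \frac{1656}{12889}$ ($P = - \frac{1656}{-12889} = \left(-1656\right) \left(- \frac{1}{12889}\right) = \frac{1656}{12889} \approx 0.12848$)
$\left(v{\left(17 \right)} + P\right) - 19617 = \left(2 \cdot 17 + \frac{1656}{12889}\right) - 19617 = \left(34 + \frac{1656}{12889}\right) - 19617 = \frac{439882}{12889} - 19617 = - \frac{252403631}{12889}$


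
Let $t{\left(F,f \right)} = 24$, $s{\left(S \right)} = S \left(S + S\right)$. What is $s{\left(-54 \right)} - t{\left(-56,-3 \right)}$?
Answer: $5808$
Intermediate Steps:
$s{\left(S \right)} = 2 S^{2}$ ($s{\left(S \right)} = S 2 S = 2 S^{2}$)
$s{\left(-54 \right)} - t{\left(-56,-3 \right)} = 2 \left(-54\right)^{2} - 24 = 2 \cdot 2916 - 24 = 5832 - 24 = 5808$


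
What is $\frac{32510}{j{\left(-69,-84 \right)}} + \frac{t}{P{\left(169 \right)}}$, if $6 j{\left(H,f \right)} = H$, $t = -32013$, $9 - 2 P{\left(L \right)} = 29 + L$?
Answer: $- \frac{1201798}{483} \approx -2488.2$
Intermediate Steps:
$P{\left(L \right)} = -10 - \frac{L}{2}$ ($P{\left(L \right)} = \frac{9}{2} - \frac{29 + L}{2} = \frac{9}{2} - \left(\frac{29}{2} + \frac{L}{2}\right) = -10 - \frac{L}{2}$)
$j{\left(H,f \right)} = \frac{H}{6}$
$\frac{32510}{j{\left(-69,-84 \right)}} + \frac{t}{P{\left(169 \right)}} = \frac{32510}{\frac{1}{6} \left(-69\right)} - \frac{32013}{-10 - \frac{169}{2}} = \frac{32510}{- \frac{23}{2}} - \frac{32013}{-10 - \frac{169}{2}} = 32510 \left(- \frac{2}{23}\right) - \frac{32013}{- \frac{189}{2}} = - \frac{65020}{23} - - \frac{7114}{21} = - \frac{65020}{23} + \frac{7114}{21} = - \frac{1201798}{483}$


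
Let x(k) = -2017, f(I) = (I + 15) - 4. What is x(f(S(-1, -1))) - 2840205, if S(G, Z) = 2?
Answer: -2842222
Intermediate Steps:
f(I) = 11 + I (f(I) = (15 + I) - 4 = 11 + I)
x(f(S(-1, -1))) - 2840205 = -2017 - 2840205 = -2842222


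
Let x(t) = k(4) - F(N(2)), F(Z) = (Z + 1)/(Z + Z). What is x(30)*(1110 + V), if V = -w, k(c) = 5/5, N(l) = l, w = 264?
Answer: 423/2 ≈ 211.50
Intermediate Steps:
F(Z) = (1 + Z)/(2*Z) (F(Z) = (1 + Z)/((2*Z)) = (1 + Z)*(1/(2*Z)) = (1 + Z)/(2*Z))
k(c) = 1 (k(c) = 5*(⅕) = 1)
x(t) = ¼ (x(t) = 1 - (1 + 2)/(2*2) = 1 - 3/(2*2) = 1 - 1*¾ = 1 - ¾ = ¼)
V = -264 (V = -1*264 = -264)
x(30)*(1110 + V) = (1110 - 264)/4 = (¼)*846 = 423/2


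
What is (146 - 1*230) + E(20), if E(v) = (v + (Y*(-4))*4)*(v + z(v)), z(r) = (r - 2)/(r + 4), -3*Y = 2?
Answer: 1657/3 ≈ 552.33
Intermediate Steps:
Y = -⅔ (Y = -⅓*2 = -⅔ ≈ -0.66667)
z(r) = (-2 + r)/(4 + r)
E(v) = (32/3 + v)*(v + (-2 + v)/(4 + v)) (E(v) = (v - ⅔*(-4)*4)*(v + (-2 + v)/(4 + v)) = (v + (8/3)*4)*(v + (-2 + v)/(4 + v)) = (v + 32/3)*(v + (-2 + v)/(4 + v)) = (32/3 + v)*(v + (-2 + v)/(4 + v)))
(146 - 1*230) + E(20) = (146 - 1*230) + (-64 + 3*20³ + 47*20² + 154*20)/(3*(4 + 20)) = (146 - 230) + (⅓)*(-64 + 3*8000 + 47*400 + 3080)/24 = -84 + (⅓)*(1/24)*(-64 + 24000 + 18800 + 3080) = -84 + (⅓)*(1/24)*45816 = -84 + 1909/3 = 1657/3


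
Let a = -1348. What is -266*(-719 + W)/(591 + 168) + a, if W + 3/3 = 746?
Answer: -1030048/759 ≈ -1357.1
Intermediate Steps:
W = 745 (W = -1 + 746 = 745)
-266*(-719 + W)/(591 + 168) + a = -266*(-719 + 745)/(591 + 168) - 1348 = -6916/759 - 1348 = -1030048/759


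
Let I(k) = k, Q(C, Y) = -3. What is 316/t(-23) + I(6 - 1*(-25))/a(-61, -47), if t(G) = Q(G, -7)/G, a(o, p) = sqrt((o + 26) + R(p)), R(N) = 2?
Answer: 7268/3 - 31*I*sqrt(33)/33 ≈ 2422.7 - 5.3964*I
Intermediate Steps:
a(o, p) = sqrt(28 + o) (a(o, p) = sqrt((o + 26) + 2) = sqrt((26 + o) + 2) = sqrt(28 + o))
t(G) = -3/G
316/t(-23) + I(6 - 1*(-25))/a(-61, -47) = 316/((-3/(-23))) + (6 - 1*(-25))/(sqrt(28 - 61)) = 316/((-3*(-1/23))) + (6 + 25)/(sqrt(-33)) = 316/(3/23) + 31/((I*sqrt(33))) = 316*(23/3) + 31*(-I*sqrt(33)/33) = 7268/3 - 31*I*sqrt(33)/33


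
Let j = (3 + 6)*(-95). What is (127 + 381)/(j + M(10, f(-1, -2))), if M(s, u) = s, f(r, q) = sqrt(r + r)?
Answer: -508/845 ≈ -0.60118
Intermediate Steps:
f(r, q) = sqrt(2)*sqrt(r) (f(r, q) = sqrt(2*r) = sqrt(2)*sqrt(r))
j = -855 (j = 9*(-95) = -855)
(127 + 381)/(j + M(10, f(-1, -2))) = (127 + 381)/(-855 + 10) = 508/(-845) = 508*(-1/845) = -508/845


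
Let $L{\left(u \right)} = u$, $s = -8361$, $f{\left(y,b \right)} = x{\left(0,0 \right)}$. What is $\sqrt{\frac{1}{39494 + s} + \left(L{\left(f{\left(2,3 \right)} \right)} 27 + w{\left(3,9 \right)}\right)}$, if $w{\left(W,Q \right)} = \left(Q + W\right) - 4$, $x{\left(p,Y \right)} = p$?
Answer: $\frac{\sqrt{7754140645}}{31133} \approx 2.8284$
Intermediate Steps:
$f{\left(y,b \right)} = 0$
$w{\left(W,Q \right)} = -4 + Q + W$
$\sqrt{\frac{1}{39494 + s} + \left(L{\left(f{\left(2,3 \right)} \right)} 27 + w{\left(3,9 \right)}\right)} = \sqrt{\frac{1}{39494 - 8361} + \left(0 \cdot 27 + \left(-4 + 9 + 3\right)\right)} = \sqrt{\frac{1}{31133} + \left(0 + 8\right)} = \sqrt{\frac{1}{31133} + 8} = \sqrt{\frac{249065}{31133}} = \frac{\sqrt{7754140645}}{31133}$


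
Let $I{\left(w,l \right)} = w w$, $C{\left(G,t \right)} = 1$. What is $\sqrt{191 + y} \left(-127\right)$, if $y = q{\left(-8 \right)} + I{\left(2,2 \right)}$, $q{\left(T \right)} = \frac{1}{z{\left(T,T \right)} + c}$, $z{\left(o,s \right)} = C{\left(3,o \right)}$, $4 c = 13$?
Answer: $- \frac{127 \sqrt{56423}}{17} \approx -1774.5$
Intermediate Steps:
$c = \frac{13}{4}$ ($c = \frac{1}{4} \cdot 13 = \frac{13}{4} \approx 3.25$)
$I{\left(w,l \right)} = w^{2}$
$z{\left(o,s \right)} = 1$
$q{\left(T \right)} = \frac{4}{17}$ ($q{\left(T \right)} = \frac{1}{1 + \frac{13}{4}} = \frac{1}{\frac{17}{4}} = \frac{4}{17}$)
$y = \frac{72}{17}$ ($y = \frac{4}{17} + 2^{2} = \frac{4}{17} + 4 = \frac{72}{17} \approx 4.2353$)
$\sqrt{191 + y} \left(-127\right) = \sqrt{191 + \frac{72}{17}} \left(-127\right) = \sqrt{\frac{3319}{17}} \left(-127\right) = \frac{\sqrt{56423}}{17} \left(-127\right) = - \frac{127 \sqrt{56423}}{17}$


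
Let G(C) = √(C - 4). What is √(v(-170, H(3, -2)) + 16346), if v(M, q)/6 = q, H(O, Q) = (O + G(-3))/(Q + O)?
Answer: √(16364 + 6*I*√7) ≈ 127.92 + 0.062*I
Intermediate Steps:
G(C) = √(-4 + C)
H(O, Q) = (O + I*√7)/(O + Q) (H(O, Q) = (O + √(-4 - 3))/(Q + O) = (O + √(-7))/(O + Q) = (O + I*√7)/(O + Q))
v(M, q) = 6*q
√(v(-170, H(3, -2)) + 16346) = √(6*((3 + I*√7)/(3 - 2)) + 16346) = √(6*((3 + I*√7)/1) + 16346) = √(6*(1*(3 + I*√7)) + 16346) = √(6*(3 + I*√7) + 16346) = √((18 + 6*I*√7) + 16346) = √(16364 + 6*I*√7)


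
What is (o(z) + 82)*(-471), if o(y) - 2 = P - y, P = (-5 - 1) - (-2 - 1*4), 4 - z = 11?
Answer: -42861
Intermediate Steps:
z = -7 (z = 4 - 1*11 = 4 - 11 = -7)
P = 0 (P = -6 - (-2 - 4) = -6 - 1*(-6) = -6 + 6 = 0)
o(y) = 2 - y (o(y) = 2 + (0 - y) = 2 - y)
(o(z) + 82)*(-471) = ((2 - 1*(-7)) + 82)*(-471) = ((2 + 7) + 82)*(-471) = (9 + 82)*(-471) = 91*(-471) = -42861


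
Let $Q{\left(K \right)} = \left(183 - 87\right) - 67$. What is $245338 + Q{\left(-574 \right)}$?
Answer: $245367$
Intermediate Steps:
$Q{\left(K \right)} = 29$ ($Q{\left(K \right)} = 96 - 67 = 29$)
$245338 + Q{\left(-574 \right)} = 245338 + 29 = 245367$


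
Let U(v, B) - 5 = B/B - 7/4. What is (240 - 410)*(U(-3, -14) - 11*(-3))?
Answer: -12665/2 ≈ -6332.5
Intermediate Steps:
U(v, B) = 17/4 (U(v, B) = 5 + (B/B - 7/4) = 5 + (1 - 7*¼) = 5 + (1 - 7/4) = 5 - ¾ = 17/4)
(240 - 410)*(U(-3, -14) - 11*(-3)) = (240 - 410)*(17/4 - 11*(-3)) = -170*(17/4 + 33) = -170*149/4 = -12665/2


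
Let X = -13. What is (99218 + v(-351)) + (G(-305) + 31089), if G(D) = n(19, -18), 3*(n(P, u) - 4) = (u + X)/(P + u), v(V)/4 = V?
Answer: 386690/3 ≈ 1.2890e+5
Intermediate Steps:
v(V) = 4*V
n(P, u) = 4 + (-13 + u)/(3*(P + u)) (n(P, u) = 4 + ((u - 13)/(P + u))/3 = 4 + ((-13 + u)/(P + u))/3 = 4 + (-13 + u)/(3*(P + u)))
G(D) = -19/3 (G(D) = (-13 + 12*19 + 13*(-18))/(3*(19 - 18)) = (1/3)*(-13 + 228 - 234)/1 = (1/3)*1*(-19) = -19/3)
(99218 + v(-351)) + (G(-305) + 31089) = (99218 + 4*(-351)) + (-19/3 + 31089) = (99218 - 1404) + 93248/3 = 97814 + 93248/3 = 386690/3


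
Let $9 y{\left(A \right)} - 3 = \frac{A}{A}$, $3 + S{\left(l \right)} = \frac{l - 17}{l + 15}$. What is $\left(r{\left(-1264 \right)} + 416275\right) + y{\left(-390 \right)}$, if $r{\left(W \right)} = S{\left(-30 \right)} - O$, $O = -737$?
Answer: $\frac{18765566}{45} \approx 4.1701 \cdot 10^{5}$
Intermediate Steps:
$S{\left(l \right)} = -3 + \frac{-17 + l}{15 + l}$ ($S{\left(l \right)} = -3 + \frac{l - 17}{l + 15} = -3 + \frac{-17 + l}{15 + l}$)
$r{\left(W \right)} = \frac{11057}{15}$ ($r{\left(W \right)} = \frac{2 \left(-31 - -30\right)}{15 - 30} - -737 = \frac{2 \left(-31 + 30\right)}{-15} + 737 = 2 \left(- \frac{1}{15}\right) \left(-1\right) + 737 = \frac{2}{15} + 737 = \frac{11057}{15}$)
$y{\left(A \right)} = \frac{4}{9}$ ($y{\left(A \right)} = \frac{1}{3} + \frac{A \frac{1}{A}}{9} = \frac{1}{3} + \frac{1}{9} \cdot 1 = \frac{1}{3} + \frac{1}{9} = \frac{4}{9}$)
$\left(r{\left(-1264 \right)} + 416275\right) + y{\left(-390 \right)} = \left(\frac{11057}{15} + 416275\right) + \frac{4}{9} = \frac{6255182}{15} + \frac{4}{9} = \frac{18765566}{45}$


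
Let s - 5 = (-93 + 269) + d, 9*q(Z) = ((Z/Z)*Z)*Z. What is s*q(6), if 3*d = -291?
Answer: 336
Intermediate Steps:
d = -97 (d = (⅓)*(-291) = -97)
q(Z) = Z²/9 (q(Z) = (((Z/Z)*Z)*Z)/9 = ((1*Z)*Z)/9 = (Z*Z)/9 = Z²/9)
s = 84 (s = 5 + ((-93 + 269) - 97) = 5 + (176 - 97) = 5 + 79 = 84)
s*q(6) = 84*((⅑)*6²) = 84*((⅑)*36) = 84*4 = 336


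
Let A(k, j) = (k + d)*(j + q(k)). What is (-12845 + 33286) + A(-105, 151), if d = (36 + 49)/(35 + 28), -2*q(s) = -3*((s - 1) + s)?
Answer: 2368498/63 ≈ 37595.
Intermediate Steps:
q(s) = -3/2 + 3*s (q(s) = -(-3)*((s - 1) + s)/2 = -(-3)*((-1 + s) + s)/2 = -(-3)*(-1 + 2*s)/2 = -(3 - 6*s)/2 = -3/2 + 3*s)
d = 85/63 ≈ 1.3492
A(k, j) = (85/63 + k)*(-3/2 + j + 3*k) (A(k, j) = (k + 85/63)*(j + (-3/2 + 3*k)) = (85/63 + k)*(-3/2 + j + 3*k))
(-12845 + 33286) + A(-105, 151) = (-12845 + 33286) + (-85/42 + 3*(-105)² + (85/63)*151 + (107/42)*(-105) + 151*(-105)) = 20441 + (-85/42 + 3*11025 + 12835/63 - 535/2 - 15855) = 20441 + (-85/42 + 33075 + 12835/63 - 535/2 - 15855) = 20441 + 1080715/63 = 2368498/63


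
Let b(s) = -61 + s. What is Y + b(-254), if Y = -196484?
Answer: -196799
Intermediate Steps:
Y + b(-254) = -196484 + (-61 - 254) = -196484 - 315 = -196799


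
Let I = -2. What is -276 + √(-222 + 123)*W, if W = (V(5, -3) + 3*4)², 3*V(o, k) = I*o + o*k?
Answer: -276 + 121*I*√11/3 ≈ -276.0 + 133.77*I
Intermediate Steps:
V(o, k) = -2*o/3 + k*o/3 (V(o, k) = (-2*o + o*k)/3 = (-2*o + k*o)/3 = -2*o/3 + k*o/3)
W = 121/9 (W = ((⅓)*5*(-2 - 3) + 3*4)² = ((⅓)*5*(-5) + 12)² = (-25/3 + 12)² = (11/3)² = 121/9 ≈ 13.444)
-276 + √(-222 + 123)*W = -276 + √(-222 + 123)*(121/9) = -276 + √(-99)*(121/9) = -276 + (3*I*√11)*(121/9) = -276 + 121*I*√11/3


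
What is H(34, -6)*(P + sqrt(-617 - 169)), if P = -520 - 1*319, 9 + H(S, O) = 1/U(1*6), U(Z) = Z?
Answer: 44467/6 - 53*I*sqrt(786)/6 ≈ 7411.2 - 247.65*I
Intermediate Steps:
H(S, O) = -53/6 (H(S, O) = -9 + 1/(1*6) = -9 + 1/6 = -53/6)
P = -839 (P = -520 - 319 = -839)
H(34, -6)*(P + sqrt(-617 - 169)) = -53*(-839 + sqrt(-617 - 169))/6 = -53*(-839 + sqrt(-786))/6 = -53*(-839 + I*sqrt(786))/6 = 44467/6 - 53*I*sqrt(786)/6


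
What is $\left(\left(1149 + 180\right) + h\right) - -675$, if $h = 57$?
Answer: $2061$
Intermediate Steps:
$\left(\left(1149 + 180\right) + h\right) - -675 = \left(\left(1149 + 180\right) + 57\right) - -675 = \left(1329 + 57\right) + 675 = 1386 + 675 = 2061$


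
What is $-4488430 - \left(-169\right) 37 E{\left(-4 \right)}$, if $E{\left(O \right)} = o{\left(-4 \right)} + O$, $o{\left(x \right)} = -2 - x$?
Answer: $-4500936$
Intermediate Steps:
$E{\left(O \right)} = 2 + O$ ($E{\left(O \right)} = \left(-2 - -4\right) + O = \left(-2 + 4\right) + O = 2 + O$)
$-4488430 - \left(-169\right) 37 E{\left(-4 \right)} = -4488430 - \left(-169\right) 37 \left(2 - 4\right) = -4488430 - \left(-6253\right) \left(-2\right) = -4488430 - 12506 = -4500936$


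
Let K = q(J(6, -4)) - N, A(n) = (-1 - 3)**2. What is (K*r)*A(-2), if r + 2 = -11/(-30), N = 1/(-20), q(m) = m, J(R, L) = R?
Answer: -11858/75 ≈ -158.11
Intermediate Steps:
N = -1/20 ≈ -0.050000
A(n) = 16 (A(n) = (-4)**2 = 16)
r = -49/30 (r = -2 - 11/(-30) = -2 - 11*(-1/30) = -2 + 11/30 = -49/30 ≈ -1.6333)
K = 121/20 (K = 6 - 1*(-1/20) = 6 + 1/20 = 121/20 ≈ 6.0500)
(K*r)*A(-2) = ((121/20)*(-49/30))*16 = -5929/600*16 = -11858/75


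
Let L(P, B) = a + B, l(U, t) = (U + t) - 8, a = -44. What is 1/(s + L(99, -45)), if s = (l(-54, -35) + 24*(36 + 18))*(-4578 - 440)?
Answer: -1/6016671 ≈ -1.6620e-7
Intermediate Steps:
l(U, t) = -8 + U + t
s = -6016582 (s = ((-8 - 54 - 35) + 24*(36 + 18))*(-4578 - 440) = (-97 + 24*54)*(-5018) = (-97 + 1296)*(-5018) = 1199*(-5018) = -6016582)
L(P, B) = -44 + B
1/(s + L(99, -45)) = 1/(-6016582 + (-44 - 45)) = 1/(-6016582 - 89) = 1/(-6016671) = -1/6016671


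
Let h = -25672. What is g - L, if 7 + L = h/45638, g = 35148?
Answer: 802214781/22819 ≈ 35156.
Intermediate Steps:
L = -172569/22819 (L = -7 - 25672/45638 = -7 - 25672*1/45638 = -7 - 12836/22819 = -172569/22819 ≈ -7.5625)
g - L = 35148 - 1*(-172569/22819) = 35148 + 172569/22819 = 802214781/22819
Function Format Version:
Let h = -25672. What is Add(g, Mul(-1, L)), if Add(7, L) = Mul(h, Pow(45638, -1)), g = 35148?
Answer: Rational(802214781, 22819) ≈ 35156.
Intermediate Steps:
L = Rational(-172569, 22819) (L = Add(-7, Mul(-25672, Pow(45638, -1))) = Add(-7, Mul(-25672, Rational(1, 45638))) = Add(-7, Rational(-12836, 22819)) = Rational(-172569, 22819) ≈ -7.5625)
Add(g, Mul(-1, L)) = Add(35148, Mul(-1, Rational(-172569, 22819))) = Add(35148, Rational(172569, 22819)) = Rational(802214781, 22819)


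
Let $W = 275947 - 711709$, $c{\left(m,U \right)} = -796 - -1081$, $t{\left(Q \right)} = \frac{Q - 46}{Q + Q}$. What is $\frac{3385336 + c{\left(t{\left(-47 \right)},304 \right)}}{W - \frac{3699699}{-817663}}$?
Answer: $- \frac{2768297023723}{356302764507} \approx -7.7695$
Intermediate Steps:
$t{\left(Q \right)} = \frac{-46 + Q}{2 Q}$
$c{\left(m,U \right)} = 285$ ($c{\left(m,U \right)} = -796 + 1081 = 285$)
$W = -435762$ ($W = 275947 - 711709 = -435762$)
$\frac{3385336 + c{\left(t{\left(-47 \right)},304 \right)}}{W - \frac{3699699}{-817663}} = \frac{3385336 + 285}{-435762 - \frac{3699699}{-817663}} = \frac{3385621}{-435762 - - \frac{3699699}{817663}} = \frac{3385621}{-435762 + \frac{3699699}{817663}} = \frac{3385621}{- \frac{356302764507}{817663}} = 3385621 \left(- \frac{817663}{356302764507}\right) = - \frac{2768297023723}{356302764507}$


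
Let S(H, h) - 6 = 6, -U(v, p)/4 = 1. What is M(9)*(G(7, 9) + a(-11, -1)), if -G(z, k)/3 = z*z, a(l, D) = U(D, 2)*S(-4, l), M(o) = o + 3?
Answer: -2340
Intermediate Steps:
U(v, p) = -4 (U(v, p) = -4*1 = -4)
S(H, h) = 12 (S(H, h) = 6 + 6 = 12)
M(o) = 3 + o
a(l, D) = -48 (a(l, D) = -4*12 = -48)
G(z, k) = -3*z² (G(z, k) = -3*z*z = -3*z²)
M(9)*(G(7, 9) + a(-11, -1)) = (3 + 9)*(-3*7² - 48) = 12*(-3*49 - 48) = 12*(-147 - 48) = 12*(-195) = -2340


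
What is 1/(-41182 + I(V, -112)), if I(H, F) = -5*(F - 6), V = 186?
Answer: -1/40592 ≈ -2.4635e-5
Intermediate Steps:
I(H, F) = 30 - 5*F (I(H, F) = -5*(-6 + F) = 30 - 5*F)
1/(-41182 + I(V, -112)) = 1/(-41182 + (30 - 5*(-112))) = 1/(-41182 + (30 + 560)) = 1/(-41182 + 590) = 1/(-40592) = -1/40592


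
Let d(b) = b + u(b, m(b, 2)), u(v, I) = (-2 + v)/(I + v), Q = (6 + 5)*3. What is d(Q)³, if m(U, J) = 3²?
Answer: 2845178713/74088 ≈ 38403.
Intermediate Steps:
Q = 33 (Q = 11*3 = 33)
m(U, J) = 9
u(v, I) = (-2 + v)/(I + v)
d(b) = b + (-2 + b)/(9 + b)
d(Q)³ = ((-2 + 33 + 33*(9 + 33))/(9 + 33))³ = ((-2 + 33 + 33*42)/42)³ = ((-2 + 33 + 1386)/42)³ = ((1/42)*1417)³ = (1417/42)³ = 2845178713/74088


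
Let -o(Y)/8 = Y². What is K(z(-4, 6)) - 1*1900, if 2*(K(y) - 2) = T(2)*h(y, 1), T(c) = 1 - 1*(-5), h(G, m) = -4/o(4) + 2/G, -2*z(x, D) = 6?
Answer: -60797/32 ≈ -1899.9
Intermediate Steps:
z(x, D) = -3 (z(x, D) = -½*6 = -3)
o(Y) = -8*Y²
h(G, m) = 1/32 + 2/G (h(G, m) = -4/((-8*4²)) + 2/G = -4/((-8*16)) + 2/G = -4/(-128) + 2/G = -4*(-1/128) + 2/G = 1/32 + 2/G)
T(c) = 6 (T(c) = 1 + 5 = 6)
K(y) = 2 + 3*(64 + y)/(32*y) (K(y) = 2 + (6*((64 + y)/(32*y)))/2 = 2 + (3*(64 + y)/(16*y))/2 = 2 + 3*(64 + y)/(32*y))
K(z(-4, 6)) - 1*1900 = (67/32 + 6/(-3)) - 1*1900 = (67/32 + 6*(-⅓)) - 1900 = (67/32 - 2) - 1900 = 3/32 - 1900 = -60797/32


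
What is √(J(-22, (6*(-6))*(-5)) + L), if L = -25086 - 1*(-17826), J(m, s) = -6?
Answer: I*√7266 ≈ 85.241*I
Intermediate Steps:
L = -7260 (L = -25086 + 17826 = -7260)
√(J(-22, (6*(-6))*(-5)) + L) = √(-6 - 7260) = √(-7266) = I*√7266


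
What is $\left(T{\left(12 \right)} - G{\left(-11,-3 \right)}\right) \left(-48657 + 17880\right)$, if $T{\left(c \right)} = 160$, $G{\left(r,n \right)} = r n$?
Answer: $-3908679$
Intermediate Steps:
$G{\left(r,n \right)} = n r$
$\left(T{\left(12 \right)} - G{\left(-11,-3 \right)}\right) \left(-48657 + 17880\right) = \left(160 - \left(-3\right) \left(-11\right)\right) \left(-48657 + 17880\right) = \left(160 - 33\right) \left(-30777\right) = 127 \left(-30777\right) = -3908679$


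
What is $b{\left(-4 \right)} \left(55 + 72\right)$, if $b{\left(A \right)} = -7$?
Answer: $-889$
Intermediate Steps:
$b{\left(-4 \right)} \left(55 + 72\right) = - 7 \left(55 + 72\right) = \left(-7\right) 127 = -889$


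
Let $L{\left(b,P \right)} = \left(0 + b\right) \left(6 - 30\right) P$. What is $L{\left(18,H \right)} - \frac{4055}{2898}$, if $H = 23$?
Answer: $- \frac{28798583}{2898} \approx -9937.4$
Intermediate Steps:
$L{\left(b,P \right)} = - 24 P b$ ($L{\left(b,P \right)} = b \left(6 - 30\right) P = b \left(- 24 P\right) = - 24 P b$)
$L{\left(18,H \right)} - \frac{4055}{2898} = \left(-24\right) 23 \cdot 18 - \frac{4055}{2898} = -9936 - \frac{4055}{2898} = - \frac{28798583}{2898}$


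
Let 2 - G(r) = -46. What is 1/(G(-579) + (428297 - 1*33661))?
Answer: 1/394684 ≈ 2.5337e-6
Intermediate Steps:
G(r) = 48 (G(r) = 2 - 1*(-46) = 2 + 46 = 48)
1/(G(-579) + (428297 - 1*33661)) = 1/(48 + (428297 - 1*33661)) = 1/(48 + (428297 - 33661)) = 1/(48 + 394636) = 1/394684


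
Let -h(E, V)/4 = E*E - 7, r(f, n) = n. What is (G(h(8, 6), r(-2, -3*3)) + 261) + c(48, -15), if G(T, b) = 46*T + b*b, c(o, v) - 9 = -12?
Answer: -10149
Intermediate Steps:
c(o, v) = -3 (c(o, v) = 9 - 12 = -3)
h(E, V) = 28 - 4*E**2 (h(E, V) = -4*(E*E - 7) = -4*(E**2 - 7) = -4*(-7 + E**2) = 28 - 4*E**2)
G(T, b) = b**2 + 46*T (G(T, b) = 46*T + b**2 = b**2 + 46*T)
(G(h(8, 6), r(-2, -3*3)) + 261) + c(48, -15) = (((-3*3)**2 + 46*(28 - 4*8**2)) + 261) - 3 = (((-9)**2 + 46*(28 - 4*64)) + 261) - 3 = ((81 + 46*(28 - 256)) + 261) - 3 = ((81 + 46*(-228)) + 261) - 3 = ((81 - 10488) + 261) - 3 = (-10407 + 261) - 3 = -10146 - 3 = -10149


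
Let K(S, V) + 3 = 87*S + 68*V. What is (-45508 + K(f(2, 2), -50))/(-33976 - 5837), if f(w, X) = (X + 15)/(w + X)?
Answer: 194165/159252 ≈ 1.2192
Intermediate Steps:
f(w, X) = (15 + X)/(X + w)
K(S, V) = -3 + 68*V + 87*S (K(S, V) = -3 + (87*S + 68*V) = -3 + (68*V + 87*S) = -3 + 68*V + 87*S)
(-45508 + K(f(2, 2), -50))/(-33976 - 5837) = (-45508 + (-3 + 68*(-50) + 87*((15 + 2)/(2 + 2))))/(-33976 - 5837) = (-45508 + (-3 - 3400 + 87*(17/4)))/(-39813) = (-45508 + (-3 - 3400 + 87*((¼)*17)))*(-1/39813) = (-45508 + (-3 - 3400 + 87*(17/4)))*(-1/39813) = (-45508 + (-3 - 3400 + 1479/4))*(-1/39813) = (-45508 - 12133/4)*(-1/39813) = -194165/4*(-1/39813) = 194165/159252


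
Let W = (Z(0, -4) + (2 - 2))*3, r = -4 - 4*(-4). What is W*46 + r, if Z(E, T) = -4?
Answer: -540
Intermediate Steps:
r = 12 (r = -4 + 16 = 12)
W = -12 (W = (-4 + (2 - 2))*3 = (-4 + 0)*3 = -4*3 = -12)
W*46 + r = -12*46 + 12 = -552 + 12 = -540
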